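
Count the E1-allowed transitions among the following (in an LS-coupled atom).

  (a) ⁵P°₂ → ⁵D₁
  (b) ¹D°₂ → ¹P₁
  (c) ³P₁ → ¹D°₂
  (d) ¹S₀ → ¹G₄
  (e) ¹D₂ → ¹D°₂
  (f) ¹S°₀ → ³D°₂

(a) allowed
(b) allowed
(c) forbidden (ΔS fails)
(d) forbidden (parity, ΔL, ΔJ fail)
(e) allowed
(f) forbidden (parity, ΔS, ΔL, ΔJ fail)
Total allowed: 3 of 6.

3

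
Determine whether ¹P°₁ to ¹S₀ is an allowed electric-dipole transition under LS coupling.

Reading off the term symbols: S 0→0, L 1→0, J 1→0, parity odd→even.
Parity must change: odd → even — ok.
ΔS = 0: S: 0 → 0 — ok.
ΔL = 0, ±1 (not L=0↔0): L: 1 → 0, ΔL = -1 — ok.
ΔJ = 0, ±1 (not J=0↔0): J: 1 → 0, ΔJ = -1 — ok.
All four E1 rules are satisfied.

allowed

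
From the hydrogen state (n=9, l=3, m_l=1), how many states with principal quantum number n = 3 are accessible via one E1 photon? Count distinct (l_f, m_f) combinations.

E1 requires Δl = ±1, so l_f ∈ {2, 4}; with 0 ≤ l_f ≤ n_f−1 = 2, the allowed l_f values are {2}.
For l_f = 2: m_f ∈ {m_i−1, m_i, m_i+1} ∩ [−2, 2] = {0, 1, 2} → 3 states.
Total: 3.

3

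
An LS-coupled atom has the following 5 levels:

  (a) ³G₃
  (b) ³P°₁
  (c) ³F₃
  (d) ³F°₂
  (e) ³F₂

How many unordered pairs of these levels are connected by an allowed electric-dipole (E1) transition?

3

(a)–(b): forbidden (ΔL, ΔJ).
(a)–(c): forbidden (parity).
(a)–(d): allowed.
(a)–(e): forbidden (parity).
(b)–(c): forbidden (ΔL, ΔJ).
(b)–(d): forbidden (parity, ΔL).
(b)–(e): forbidden (ΔL).
(c)–(d): allowed.
(c)–(e): forbidden (parity).
(d)–(e): allowed.
Allowed pairs: 3 of 10.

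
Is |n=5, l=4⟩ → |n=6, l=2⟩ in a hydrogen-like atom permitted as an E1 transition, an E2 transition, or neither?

E2

Δl = 2 − 4 = -2; l_i + l_f = 6.
E1 (Δl = ±1): not satisfied.
E2 (Δl = 0,±2, l_i+l_f ≥ 2): satisfied.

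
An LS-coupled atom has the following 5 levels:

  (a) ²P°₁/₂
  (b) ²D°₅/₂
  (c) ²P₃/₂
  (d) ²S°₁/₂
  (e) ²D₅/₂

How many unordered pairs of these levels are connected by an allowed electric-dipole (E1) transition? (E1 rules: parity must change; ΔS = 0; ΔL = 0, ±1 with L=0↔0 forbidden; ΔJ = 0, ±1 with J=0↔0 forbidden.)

(a)–(b): forbidden (parity, ΔJ).
(a)–(c): allowed.
(a)–(d): forbidden (parity).
(a)–(e): forbidden (ΔJ).
(b)–(c): allowed.
(b)–(d): forbidden (parity, ΔL, ΔJ).
(b)–(e): allowed.
(c)–(d): allowed.
(c)–(e): forbidden (parity).
(d)–(e): forbidden (ΔL, ΔJ).
Allowed pairs: 4 of 10.

4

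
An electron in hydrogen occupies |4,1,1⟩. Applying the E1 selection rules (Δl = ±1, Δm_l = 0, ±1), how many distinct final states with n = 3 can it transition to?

E1 requires Δl = ±1, so l_f ∈ {0, 2}; with 0 ≤ l_f ≤ n_f−1 = 2, the allowed l_f values are {0, 2}.
For l_f = 0: m_f ∈ {m_i−1, m_i, m_i+1} ∩ [−0, 0] = {0} → 1 state.
For l_f = 2: m_f ∈ {m_i−1, m_i, m_i+1} ∩ [−2, 2] = {0, 1, 2} → 3 states.
Total: 4.

4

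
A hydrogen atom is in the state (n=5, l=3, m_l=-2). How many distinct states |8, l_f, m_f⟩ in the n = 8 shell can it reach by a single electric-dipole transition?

E1 requires Δl = ±1, so l_f ∈ {2, 4}; with 0 ≤ l_f ≤ n_f−1 = 7, the allowed l_f values are {2, 4}.
For l_f = 2: m_f ∈ {m_i−1, m_i, m_i+1} ∩ [−2, 2] = {-2, -1} → 2 states.
For l_f = 4: m_f ∈ {m_i−1, m_i, m_i+1} ∩ [−4, 4] = {-3, -2, -1} → 3 states.
Total: 5.

5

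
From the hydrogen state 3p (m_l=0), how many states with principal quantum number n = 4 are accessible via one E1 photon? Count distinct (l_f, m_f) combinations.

4

E1 requires Δl = ±1, so l_f ∈ {0, 2}; with 0 ≤ l_f ≤ n_f−1 = 3, the allowed l_f values are {0, 2}.
For l_f = 0: m_f ∈ {m_i−1, m_i, m_i+1} ∩ [−0, 0] = {0} → 1 state.
For l_f = 2: m_f ∈ {m_i−1, m_i, m_i+1} ∩ [−2, 2] = {-1, 0, 1} → 3 states.
Total: 4.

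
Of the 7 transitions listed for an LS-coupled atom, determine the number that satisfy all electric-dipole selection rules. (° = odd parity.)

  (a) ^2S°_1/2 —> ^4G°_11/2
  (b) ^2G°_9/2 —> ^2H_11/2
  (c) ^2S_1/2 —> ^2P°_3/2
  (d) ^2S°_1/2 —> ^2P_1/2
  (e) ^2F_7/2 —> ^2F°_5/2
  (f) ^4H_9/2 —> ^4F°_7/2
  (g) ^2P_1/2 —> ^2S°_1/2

(a) forbidden (parity, ΔS, ΔL, ΔJ fail)
(b) allowed
(c) allowed
(d) allowed
(e) allowed
(f) forbidden (ΔL fails)
(g) allowed
Total allowed: 5 of 7.

5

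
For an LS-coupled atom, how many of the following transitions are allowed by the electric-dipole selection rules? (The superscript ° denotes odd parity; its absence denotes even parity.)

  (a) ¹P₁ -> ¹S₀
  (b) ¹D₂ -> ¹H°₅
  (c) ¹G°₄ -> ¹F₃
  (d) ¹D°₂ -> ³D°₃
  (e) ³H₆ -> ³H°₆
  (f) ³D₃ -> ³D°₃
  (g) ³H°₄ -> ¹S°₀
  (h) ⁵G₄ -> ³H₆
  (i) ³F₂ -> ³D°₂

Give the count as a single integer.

(a) forbidden (parity fails)
(b) forbidden (ΔL, ΔJ fail)
(c) allowed
(d) forbidden (parity, ΔS fail)
(e) allowed
(f) allowed
(g) forbidden (parity, ΔS, ΔL, ΔJ fail)
(h) forbidden (parity, ΔS, ΔJ fail)
(i) allowed
Total allowed: 4 of 9.

4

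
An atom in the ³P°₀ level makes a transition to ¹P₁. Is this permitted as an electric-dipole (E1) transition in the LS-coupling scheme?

Reading off the term symbols: S 1→0, L 1→1, J 0→1, parity odd→even.
Parity must change: odd → even — passes.
ΔS = 0: S: 1 → 0 — fails.
ΔL = 0, ±1 (not L=0↔0): L: 1 → 1, ΔL = +0 — passes.
ΔJ = 0, ±1 (not J=0↔0): J: 0 → 1, ΔJ = +1 — passes.
Rule(s) violated: ΔS.

forbidden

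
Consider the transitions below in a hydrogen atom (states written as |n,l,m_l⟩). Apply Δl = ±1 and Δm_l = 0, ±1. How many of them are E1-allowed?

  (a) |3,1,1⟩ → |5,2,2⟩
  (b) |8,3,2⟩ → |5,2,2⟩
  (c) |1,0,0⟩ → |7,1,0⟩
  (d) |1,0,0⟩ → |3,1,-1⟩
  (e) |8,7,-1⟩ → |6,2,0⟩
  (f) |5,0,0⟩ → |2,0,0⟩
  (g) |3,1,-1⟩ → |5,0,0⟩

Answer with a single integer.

(a) allowed
(b) allowed
(c) allowed
(d) allowed
(e) forbidden — Δl = -5 (E1 requires Δl = ±1)
(f) forbidden — Δl = +0 (E1 requires Δl = ±1)
(g) allowed
Total allowed: 5 of 7.

5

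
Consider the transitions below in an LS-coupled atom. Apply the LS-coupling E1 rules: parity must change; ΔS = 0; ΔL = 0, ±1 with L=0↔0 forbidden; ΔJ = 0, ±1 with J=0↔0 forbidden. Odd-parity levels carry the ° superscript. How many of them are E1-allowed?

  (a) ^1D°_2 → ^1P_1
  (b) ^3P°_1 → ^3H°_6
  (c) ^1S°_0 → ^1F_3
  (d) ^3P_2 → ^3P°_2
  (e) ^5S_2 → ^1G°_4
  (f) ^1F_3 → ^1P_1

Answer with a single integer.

(a) allowed
(b) forbidden (parity, ΔL, ΔJ fail)
(c) forbidden (ΔL, ΔJ fail)
(d) allowed
(e) forbidden (ΔS, ΔL, ΔJ fail)
(f) forbidden (parity, ΔL, ΔJ fail)
Total allowed: 2 of 6.

2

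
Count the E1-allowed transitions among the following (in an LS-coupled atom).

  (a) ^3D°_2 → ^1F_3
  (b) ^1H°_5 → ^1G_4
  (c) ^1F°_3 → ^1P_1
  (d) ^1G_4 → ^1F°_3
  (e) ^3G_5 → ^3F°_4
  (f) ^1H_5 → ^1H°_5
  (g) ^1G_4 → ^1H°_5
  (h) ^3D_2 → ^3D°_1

(a) forbidden (ΔS fails)
(b) allowed
(c) forbidden (ΔL, ΔJ fail)
(d) allowed
(e) allowed
(f) allowed
(g) allowed
(h) allowed
Total allowed: 6 of 8.

6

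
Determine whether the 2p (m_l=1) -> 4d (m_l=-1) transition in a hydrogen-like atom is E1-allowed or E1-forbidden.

forbidden

Δl = 2 − 1 = +1; the E1 rule Δl = ±1 is passes.
Δm_l = -1 − (1) = -2. E1 requires Δm_l = 0, ±1: fails.
The transition is electric-dipole forbidden.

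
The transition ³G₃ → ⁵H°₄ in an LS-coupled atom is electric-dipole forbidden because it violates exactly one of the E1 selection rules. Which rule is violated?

Parity must change: even → odd — ok.
ΔS = 0: S: 1 → 2 — fails.
ΔL = 0, ±1 (not L=0↔0): L: 4 → 5, ΔL = +1 — ok.
ΔJ = 0, ±1 (not J=0↔0): J: 3 → 4, ΔJ = +1 — ok.

the ΔS = 0 rule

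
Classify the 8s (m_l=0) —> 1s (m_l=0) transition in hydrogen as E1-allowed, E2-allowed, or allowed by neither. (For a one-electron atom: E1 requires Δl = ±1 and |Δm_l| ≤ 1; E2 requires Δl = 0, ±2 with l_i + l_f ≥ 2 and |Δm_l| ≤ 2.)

neither

Δl = 0 − 0 = +0; l_i + l_f = 0.
Δm_l = +0.
E1 (Δl = ±1, |Δm_l| ≤ 1): not satisfied.
E2 (Δl = 0,±2, l_i+l_f ≥ 2, |Δm_l| ≤ 2): not satisfied.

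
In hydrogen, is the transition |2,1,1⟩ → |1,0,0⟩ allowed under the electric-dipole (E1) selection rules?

allowed

Δl = 0 − 1 = -1; the E1 rule Δl = ±1 is satisfied.
m_l: 1 → 0 (Δm_l = -1). |Δm_l| ≤ 1 satisfied.
All E1 selection rules are satisfied.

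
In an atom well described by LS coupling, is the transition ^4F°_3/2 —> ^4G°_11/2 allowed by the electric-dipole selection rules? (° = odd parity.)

forbidden

Parity must change: odd → odd — fails.
ΔJ = 0, ±1 (not J=0↔0): J: 3/2 → 11/2, ΔJ = +4 — fails.
ΔS = 0: S: 3/2 → 3/2 — passes.
ΔL = 0, ±1 (not L=0↔0): L: 3 → 4, ΔL = +1 — passes.
Rule(s) violated: parity, ΔJ.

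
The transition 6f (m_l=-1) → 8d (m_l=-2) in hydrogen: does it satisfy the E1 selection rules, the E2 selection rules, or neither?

Δl = 2 − 3 = -1; l_i + l_f = 5.
Δm_l = -1.
E1 (Δl = ±1, |Δm_l| ≤ 1): satisfied.
E2 (Δl = 0,±2, l_i+l_f ≥ 2, |Δm_l| ≤ 2): not satisfied.

E1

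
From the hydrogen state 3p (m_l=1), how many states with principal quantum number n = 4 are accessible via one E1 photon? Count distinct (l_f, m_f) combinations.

4

E1 requires Δl = ±1, so l_f ∈ {0, 2}; with 0 ≤ l_f ≤ n_f−1 = 3, the allowed l_f values are {0, 2}.
For l_f = 0: m_f ∈ {m_i−1, m_i, m_i+1} ∩ [−0, 0] = {0} → 1 state.
For l_f = 2: m_f ∈ {m_i−1, m_i, m_i+1} ∩ [−2, 2] = {0, 1, 2} → 3 states.
Total: 4.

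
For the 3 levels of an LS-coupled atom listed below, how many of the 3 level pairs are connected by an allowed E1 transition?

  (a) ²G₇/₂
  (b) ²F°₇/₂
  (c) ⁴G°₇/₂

1

(a)–(b): allowed.
(a)–(c): forbidden (ΔS).
(b)–(c): forbidden (parity, ΔS).
Allowed pairs: 1 of 3.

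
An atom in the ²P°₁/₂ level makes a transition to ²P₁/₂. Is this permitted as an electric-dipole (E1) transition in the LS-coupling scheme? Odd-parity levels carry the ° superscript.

Parity must change: odd → even — passes.
ΔS = 0: S: 1/2 → 1/2 — passes.
ΔL = 0, ±1 (not L=0↔0): L: 1 → 1, ΔL = +0 — passes.
ΔJ = 0, ±1 (not J=0↔0): J: 1/2 → 1/2, ΔJ = +0 — passes.
All four E1 rules are satisfied.

allowed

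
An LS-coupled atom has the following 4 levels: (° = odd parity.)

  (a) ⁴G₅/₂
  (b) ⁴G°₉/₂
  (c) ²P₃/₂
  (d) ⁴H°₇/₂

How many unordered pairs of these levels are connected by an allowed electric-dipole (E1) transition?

(a)–(b): forbidden (ΔJ).
(a)–(c): forbidden (parity, ΔS, ΔL).
(a)–(d): allowed.
(b)–(c): forbidden (ΔS, ΔL, ΔJ).
(b)–(d): forbidden (parity).
(c)–(d): forbidden (ΔS, ΔL, ΔJ).
Allowed pairs: 1 of 6.

1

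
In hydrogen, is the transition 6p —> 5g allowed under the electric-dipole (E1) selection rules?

l: 1 → 4 (Δl = +3). Δl = ±1 violated.
The transition is electric-dipole forbidden.

forbidden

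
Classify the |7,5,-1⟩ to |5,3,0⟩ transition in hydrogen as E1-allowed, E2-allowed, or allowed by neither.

E2

Δl = 3 − 5 = -2; l_i + l_f = 8.
Δm_l = +1.
E1 (Δl = ±1, |Δm_l| ≤ 1): not satisfied.
E2 (Δl = 0,±2, l_i+l_f ≥ 2, |Δm_l| ≤ 2): satisfied.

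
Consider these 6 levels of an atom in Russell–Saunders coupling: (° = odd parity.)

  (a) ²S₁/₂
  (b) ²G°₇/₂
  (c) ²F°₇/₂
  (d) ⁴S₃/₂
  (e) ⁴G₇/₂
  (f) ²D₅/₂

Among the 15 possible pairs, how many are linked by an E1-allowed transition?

(a)–(b): forbidden (ΔL, ΔJ).
(a)–(c): forbidden (ΔL, ΔJ).
(a)–(d): forbidden (parity, ΔS, ΔL).
(a)–(e): forbidden (parity, ΔS, ΔL, ΔJ).
(a)–(f): forbidden (parity, ΔL, ΔJ).
(b)–(c): forbidden (parity).
(b)–(d): forbidden (ΔS, ΔL, ΔJ).
(b)–(e): forbidden (ΔS).
(b)–(f): forbidden (ΔL).
(c)–(d): forbidden (ΔS, ΔL, ΔJ).
(c)–(e): forbidden (ΔS).
(c)–(f): allowed.
(d)–(e): forbidden (parity, ΔL, ΔJ).
(d)–(f): forbidden (parity, ΔS, ΔL).
(e)–(f): forbidden (parity, ΔS, ΔL).
Allowed pairs: 1 of 15.

1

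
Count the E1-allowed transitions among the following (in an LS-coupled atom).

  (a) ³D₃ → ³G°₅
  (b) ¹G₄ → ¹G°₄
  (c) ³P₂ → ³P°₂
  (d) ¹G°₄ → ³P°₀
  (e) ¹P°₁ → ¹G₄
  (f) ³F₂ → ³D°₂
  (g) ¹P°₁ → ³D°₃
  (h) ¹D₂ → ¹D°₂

4

(a) forbidden (ΔL, ΔJ fail)
(b) allowed
(c) allowed
(d) forbidden (parity, ΔS, ΔL, ΔJ fail)
(e) forbidden (ΔL, ΔJ fail)
(f) allowed
(g) forbidden (parity, ΔS, ΔJ fail)
(h) allowed
Total allowed: 4 of 8.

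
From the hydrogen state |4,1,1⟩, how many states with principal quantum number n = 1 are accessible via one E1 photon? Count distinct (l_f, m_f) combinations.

E1 requires Δl = ±1, so l_f ∈ {0, 2}; with 0 ≤ l_f ≤ n_f−1 = 0, the allowed l_f values are {0}.
For l_f = 0: m_f ∈ {m_i−1, m_i, m_i+1} ∩ [−0, 0] = {0} → 1 state.
Total: 1.

1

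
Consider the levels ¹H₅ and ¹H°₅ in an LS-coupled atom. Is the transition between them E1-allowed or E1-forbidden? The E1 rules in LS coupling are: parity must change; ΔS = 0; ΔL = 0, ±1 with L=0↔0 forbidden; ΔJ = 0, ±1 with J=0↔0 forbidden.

allowed

Initial level: S=0, L=5, J=5, parity even. Final level: S=0, L=5, J=5, parity odd.
Parity must change: even → odd — ok.
ΔS = 0: S: 0 → 0 — ok.
ΔL = 0, ±1 (not L=0↔0): L: 5 → 5, ΔL = +0 — ok.
ΔJ = 0, ±1 (not J=0↔0): J: 5 → 5, ΔJ = +0 — ok.
All four E1 rules are satisfied.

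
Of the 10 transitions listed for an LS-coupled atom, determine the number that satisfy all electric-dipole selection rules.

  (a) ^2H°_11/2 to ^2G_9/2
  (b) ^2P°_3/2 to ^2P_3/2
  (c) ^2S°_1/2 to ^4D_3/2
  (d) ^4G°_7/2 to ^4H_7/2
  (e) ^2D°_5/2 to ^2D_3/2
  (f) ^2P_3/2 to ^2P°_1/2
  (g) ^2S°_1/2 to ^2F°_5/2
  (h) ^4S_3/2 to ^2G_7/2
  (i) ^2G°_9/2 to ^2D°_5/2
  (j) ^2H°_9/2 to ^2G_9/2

6

(a) allowed
(b) allowed
(c) forbidden (ΔS, ΔL fail)
(d) allowed
(e) allowed
(f) allowed
(g) forbidden (parity, ΔL, ΔJ fail)
(h) forbidden (parity, ΔS, ΔL, ΔJ fail)
(i) forbidden (parity, ΔL, ΔJ fail)
(j) allowed
Total allowed: 6 of 10.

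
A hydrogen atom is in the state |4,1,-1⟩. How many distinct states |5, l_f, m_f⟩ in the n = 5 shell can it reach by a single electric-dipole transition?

E1 requires Δl = ±1, so l_f ∈ {0, 2}; with 0 ≤ l_f ≤ n_f−1 = 4, the allowed l_f values are {0, 2}.
For l_f = 0: m_f ∈ {m_i−1, m_i, m_i+1} ∩ [−0, 0] = {0} → 1 state.
For l_f = 2: m_f ∈ {m_i−1, m_i, m_i+1} ∩ [−2, 2] = {-2, -1, 0} → 3 states.
Total: 4.

4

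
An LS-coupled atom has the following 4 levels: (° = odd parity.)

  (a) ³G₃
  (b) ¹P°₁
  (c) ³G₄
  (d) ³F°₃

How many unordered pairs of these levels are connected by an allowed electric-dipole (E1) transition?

2

(a)–(b): forbidden (ΔS, ΔL, ΔJ).
(a)–(c): forbidden (parity).
(a)–(d): allowed.
(b)–(c): forbidden (ΔS, ΔL, ΔJ).
(b)–(d): forbidden (parity, ΔS, ΔL, ΔJ).
(c)–(d): allowed.
Allowed pairs: 2 of 6.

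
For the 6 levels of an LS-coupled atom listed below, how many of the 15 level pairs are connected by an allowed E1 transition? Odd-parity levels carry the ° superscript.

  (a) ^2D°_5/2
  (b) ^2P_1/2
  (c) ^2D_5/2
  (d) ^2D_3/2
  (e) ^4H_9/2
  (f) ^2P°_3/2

(a)–(b): forbidden (ΔJ).
(a)–(c): allowed.
(a)–(d): allowed.
(a)–(e): forbidden (ΔS, ΔL, ΔJ).
(a)–(f): forbidden (parity).
(b)–(c): forbidden (parity, ΔJ).
(b)–(d): forbidden (parity).
(b)–(e): forbidden (parity, ΔS, ΔL, ΔJ).
(b)–(f): allowed.
(c)–(d): forbidden (parity).
(c)–(e): forbidden (parity, ΔS, ΔL, ΔJ).
(c)–(f): allowed.
(d)–(e): forbidden (parity, ΔS, ΔL, ΔJ).
(d)–(f): allowed.
(e)–(f): forbidden (ΔS, ΔL, ΔJ).
Allowed pairs: 5 of 15.

5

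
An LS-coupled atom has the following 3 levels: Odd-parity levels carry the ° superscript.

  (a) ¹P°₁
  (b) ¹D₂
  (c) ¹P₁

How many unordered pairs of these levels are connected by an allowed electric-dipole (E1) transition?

(a)–(b): allowed.
(a)–(c): allowed.
(b)–(c): forbidden (parity).
Allowed pairs: 2 of 3.

2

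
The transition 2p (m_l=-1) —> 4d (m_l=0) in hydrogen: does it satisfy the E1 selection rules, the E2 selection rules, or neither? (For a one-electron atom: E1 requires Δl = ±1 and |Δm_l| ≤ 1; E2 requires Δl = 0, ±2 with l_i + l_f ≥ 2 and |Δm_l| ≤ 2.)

E1

Δl = 2 − 1 = +1; l_i + l_f = 3.
Δm_l = +1.
E1 (Δl = ±1, |Δm_l| ≤ 1): satisfied.
E2 (Δl = 0,±2, l_i+l_f ≥ 2, |Δm_l| ≤ 2): not satisfied.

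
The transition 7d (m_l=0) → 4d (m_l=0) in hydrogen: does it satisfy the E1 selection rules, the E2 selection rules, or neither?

E2

Δl = 2 − 2 = +0; l_i + l_f = 4.
Δm_l = +0.
E1 (Δl = ±1, |Δm_l| ≤ 1): not satisfied.
E2 (Δl = 0,±2, l_i+l_f ≥ 2, |Δm_l| ≤ 2): satisfied.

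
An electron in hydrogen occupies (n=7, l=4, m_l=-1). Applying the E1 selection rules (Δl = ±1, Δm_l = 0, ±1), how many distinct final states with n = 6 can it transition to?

6

E1 requires Δl = ±1, so l_f ∈ {3, 5}; with 0 ≤ l_f ≤ n_f−1 = 5, the allowed l_f values are {3, 5}.
For l_f = 3: m_f ∈ {m_i−1, m_i, m_i+1} ∩ [−3, 3] = {-2, -1, 0} → 3 states.
For l_f = 5: m_f ∈ {m_i−1, m_i, m_i+1} ∩ [−5, 5] = {-2, -1, 0} → 3 states.
Total: 6.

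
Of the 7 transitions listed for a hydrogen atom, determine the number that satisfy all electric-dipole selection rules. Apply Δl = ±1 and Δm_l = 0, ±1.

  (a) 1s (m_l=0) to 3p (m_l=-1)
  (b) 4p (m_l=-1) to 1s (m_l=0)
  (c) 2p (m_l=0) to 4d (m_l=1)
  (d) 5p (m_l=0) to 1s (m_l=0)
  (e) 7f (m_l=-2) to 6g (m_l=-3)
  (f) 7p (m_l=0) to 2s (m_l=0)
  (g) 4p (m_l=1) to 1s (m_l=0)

(a) allowed
(b) allowed
(c) allowed
(d) allowed
(e) allowed
(f) allowed
(g) allowed
Total allowed: 7 of 7.

7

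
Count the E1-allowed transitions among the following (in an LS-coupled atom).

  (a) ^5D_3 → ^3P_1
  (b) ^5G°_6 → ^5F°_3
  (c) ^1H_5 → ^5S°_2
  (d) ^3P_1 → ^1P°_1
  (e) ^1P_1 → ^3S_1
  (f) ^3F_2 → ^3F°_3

1

(a) forbidden (parity, ΔS, ΔJ fail)
(b) forbidden (parity, ΔJ fail)
(c) forbidden (ΔS, ΔL, ΔJ fail)
(d) forbidden (ΔS fails)
(e) forbidden (parity, ΔS fail)
(f) allowed
Total allowed: 1 of 6.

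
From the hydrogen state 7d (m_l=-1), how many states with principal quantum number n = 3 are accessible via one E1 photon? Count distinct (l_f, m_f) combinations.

E1 requires Δl = ±1, so l_f ∈ {1, 3}; with 0 ≤ l_f ≤ n_f−1 = 2, the allowed l_f values are {1}.
For l_f = 1: m_f ∈ {m_i−1, m_i, m_i+1} ∩ [−1, 1] = {-1, 0} → 2 states.
Total: 2.

2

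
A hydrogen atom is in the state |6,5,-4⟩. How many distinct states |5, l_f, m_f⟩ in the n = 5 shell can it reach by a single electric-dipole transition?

E1 requires Δl = ±1, so l_f ∈ {4, 6}; with 0 ≤ l_f ≤ n_f−1 = 4, the allowed l_f values are {4}.
For l_f = 4: m_f ∈ {m_i−1, m_i, m_i+1} ∩ [−4, 4] = {-4, -3} → 2 states.
Total: 2.

2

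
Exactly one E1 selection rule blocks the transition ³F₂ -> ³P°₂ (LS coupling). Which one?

Initial level: S=1, L=3, J=2, parity even. Final level: S=1, L=1, J=2, parity odd.
Parity must change: even → odd — ✓.
ΔS = 0: S: 1 → 1 — ✓.
ΔL = 0, ±1 (not L=0↔0): L: 3 → 1, ΔL = -2 — ✗.
ΔJ = 0, ±1 (not J=0↔0): J: 2 → 2, ΔJ = +0 — ✓.

the ΔL = 0, ±1 rule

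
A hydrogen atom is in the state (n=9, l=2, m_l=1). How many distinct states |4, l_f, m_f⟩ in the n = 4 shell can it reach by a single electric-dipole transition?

5

E1 requires Δl = ±1, so l_f ∈ {1, 3}; with 0 ≤ l_f ≤ n_f−1 = 3, the allowed l_f values are {1, 3}.
For l_f = 1: m_f ∈ {m_i−1, m_i, m_i+1} ∩ [−1, 1] = {0, 1} → 2 states.
For l_f = 3: m_f ∈ {m_i−1, m_i, m_i+1} ∩ [−3, 3] = {0, 1, 2} → 3 states.
Total: 5.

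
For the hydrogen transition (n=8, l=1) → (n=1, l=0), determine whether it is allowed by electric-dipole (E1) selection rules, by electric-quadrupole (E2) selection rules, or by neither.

Δl = 0 − 1 = -1; l_i + l_f = 1.
E1 (Δl = ±1): satisfied.
E2 (Δl = 0,±2, l_i+l_f ≥ 2): not satisfied.

E1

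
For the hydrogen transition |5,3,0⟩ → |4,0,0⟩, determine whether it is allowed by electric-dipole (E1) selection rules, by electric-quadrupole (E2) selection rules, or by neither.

neither

Δl = 0 − 3 = -3; l_i + l_f = 3.
Δm_l = +0.
E1 (Δl = ±1, |Δm_l| ≤ 1): not satisfied.
E2 (Δl = 0,±2, l_i+l_f ≥ 2, |Δm_l| ≤ 2): not satisfied.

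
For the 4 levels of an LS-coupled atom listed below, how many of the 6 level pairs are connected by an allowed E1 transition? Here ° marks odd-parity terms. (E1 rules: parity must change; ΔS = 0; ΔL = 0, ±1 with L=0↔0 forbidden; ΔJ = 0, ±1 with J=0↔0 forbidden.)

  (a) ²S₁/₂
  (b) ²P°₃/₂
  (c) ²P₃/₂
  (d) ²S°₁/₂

(a)–(b): allowed.
(a)–(c): forbidden (parity).
(a)–(d): forbidden (ΔL).
(b)–(c): allowed.
(b)–(d): forbidden (parity).
(c)–(d): allowed.
Allowed pairs: 3 of 6.

3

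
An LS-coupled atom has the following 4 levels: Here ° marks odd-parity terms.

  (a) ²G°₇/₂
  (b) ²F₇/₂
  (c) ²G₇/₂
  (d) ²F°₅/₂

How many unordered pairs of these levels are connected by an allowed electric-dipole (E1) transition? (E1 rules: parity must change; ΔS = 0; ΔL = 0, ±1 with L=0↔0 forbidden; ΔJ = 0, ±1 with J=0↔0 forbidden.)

4

(a)–(b): allowed.
(a)–(c): allowed.
(a)–(d): forbidden (parity).
(b)–(c): forbidden (parity).
(b)–(d): allowed.
(c)–(d): allowed.
Allowed pairs: 4 of 6.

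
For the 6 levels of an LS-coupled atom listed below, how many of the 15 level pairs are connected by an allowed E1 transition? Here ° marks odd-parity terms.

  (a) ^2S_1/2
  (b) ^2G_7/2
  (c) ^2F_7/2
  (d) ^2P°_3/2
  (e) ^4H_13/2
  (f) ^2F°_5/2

(a)–(b): forbidden (parity, ΔL, ΔJ).
(a)–(c): forbidden (parity, ΔL, ΔJ).
(a)–(d): allowed.
(a)–(e): forbidden (parity, ΔS, ΔL, ΔJ).
(a)–(f): forbidden (ΔL, ΔJ).
(b)–(c): forbidden (parity).
(b)–(d): forbidden (ΔL, ΔJ).
(b)–(e): forbidden (parity, ΔS, ΔJ).
(b)–(f): allowed.
(c)–(d): forbidden (ΔL, ΔJ).
(c)–(e): forbidden (parity, ΔS, ΔL, ΔJ).
(c)–(f): allowed.
(d)–(e): forbidden (ΔS, ΔL, ΔJ).
(d)–(f): forbidden (parity, ΔL).
(e)–(f): forbidden (ΔS, ΔL, ΔJ).
Allowed pairs: 3 of 15.

3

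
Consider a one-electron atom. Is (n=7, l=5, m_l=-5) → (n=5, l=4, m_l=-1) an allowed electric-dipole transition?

Δl = 4 − 5 = -1; the E1 rule Δl = ±1 is ok.
Δm_l = -1 − (-5) = +4. E1 requires Δm_l = 0, ±1: fails.
The transition is electric-dipole forbidden.

forbidden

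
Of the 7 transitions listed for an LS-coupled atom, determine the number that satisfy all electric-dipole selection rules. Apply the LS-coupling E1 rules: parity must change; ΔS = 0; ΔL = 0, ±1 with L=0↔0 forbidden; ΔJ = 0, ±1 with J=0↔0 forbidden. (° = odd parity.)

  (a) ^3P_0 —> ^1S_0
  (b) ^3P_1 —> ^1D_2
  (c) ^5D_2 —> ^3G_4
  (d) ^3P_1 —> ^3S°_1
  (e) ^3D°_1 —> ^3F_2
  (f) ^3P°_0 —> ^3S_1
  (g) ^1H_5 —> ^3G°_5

3

(a) forbidden (parity, ΔS, ΔJ fail)
(b) forbidden (parity, ΔS fail)
(c) forbidden (parity, ΔS, ΔL, ΔJ fail)
(d) allowed
(e) allowed
(f) allowed
(g) forbidden (ΔS fails)
Total allowed: 3 of 7.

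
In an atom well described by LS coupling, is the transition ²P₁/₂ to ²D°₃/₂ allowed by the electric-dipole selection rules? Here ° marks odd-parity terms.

Initial level: S=1/2, L=1, J=1/2, parity even. Final level: S=1/2, L=2, J=3/2, parity odd.
ΔS = 0: S: 1/2 → 1/2 — passes.
ΔJ = 0, ±1 (not J=0↔0): J: 1/2 → 3/2, ΔJ = +1 — passes.
Parity must change: even → odd — passes.
ΔL = 0, ±1 (not L=0↔0): L: 1 → 2, ΔL = +1 — passes.
All four E1 rules are satisfied.

allowed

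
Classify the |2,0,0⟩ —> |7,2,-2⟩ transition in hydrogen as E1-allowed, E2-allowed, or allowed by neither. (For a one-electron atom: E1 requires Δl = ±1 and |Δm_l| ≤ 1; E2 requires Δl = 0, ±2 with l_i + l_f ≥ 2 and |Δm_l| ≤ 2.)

Δl = 2 − 0 = +2; l_i + l_f = 2.
Δm_l = -2.
E1 (Δl = ±1, |Δm_l| ≤ 1): not satisfied.
E2 (Δl = 0,±2, l_i+l_f ≥ 2, |Δm_l| ≤ 2): satisfied.

E2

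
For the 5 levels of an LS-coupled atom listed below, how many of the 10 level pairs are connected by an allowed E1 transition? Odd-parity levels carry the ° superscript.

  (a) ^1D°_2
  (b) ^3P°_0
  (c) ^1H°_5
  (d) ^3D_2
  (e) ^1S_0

(a)–(b): forbidden (parity, ΔS, ΔJ).
(a)–(c): forbidden (parity, ΔL, ΔJ).
(a)–(d): forbidden (ΔS).
(a)–(e): forbidden (ΔL, ΔJ).
(b)–(c): forbidden (parity, ΔS, ΔL, ΔJ).
(b)–(d): forbidden (ΔJ).
(b)–(e): forbidden (ΔS, ΔJ).
(c)–(d): forbidden (ΔS, ΔL, ΔJ).
(c)–(e): forbidden (ΔL, ΔJ).
(d)–(e): forbidden (parity, ΔS, ΔL, ΔJ).
Allowed pairs: 0 of 10.

0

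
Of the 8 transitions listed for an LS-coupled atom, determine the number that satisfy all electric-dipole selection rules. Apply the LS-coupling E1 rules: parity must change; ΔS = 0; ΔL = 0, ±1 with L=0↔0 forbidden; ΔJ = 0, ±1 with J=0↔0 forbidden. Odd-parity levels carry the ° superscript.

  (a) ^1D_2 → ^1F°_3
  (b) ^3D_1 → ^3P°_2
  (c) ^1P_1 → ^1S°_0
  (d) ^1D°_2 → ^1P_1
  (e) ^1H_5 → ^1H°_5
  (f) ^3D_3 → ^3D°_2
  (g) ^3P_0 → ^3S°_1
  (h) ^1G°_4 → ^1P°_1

(a) allowed
(b) allowed
(c) allowed
(d) allowed
(e) allowed
(f) allowed
(g) allowed
(h) forbidden (parity, ΔL, ΔJ fail)
Total allowed: 7 of 8.

7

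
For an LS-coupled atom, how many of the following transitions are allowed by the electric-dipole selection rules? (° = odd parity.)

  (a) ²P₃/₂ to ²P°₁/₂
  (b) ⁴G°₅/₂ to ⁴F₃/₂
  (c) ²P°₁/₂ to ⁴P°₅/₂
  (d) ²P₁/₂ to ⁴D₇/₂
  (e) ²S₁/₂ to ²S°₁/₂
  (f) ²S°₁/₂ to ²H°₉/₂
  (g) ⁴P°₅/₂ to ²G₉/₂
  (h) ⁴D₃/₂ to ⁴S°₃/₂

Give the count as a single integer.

2

(a) allowed
(b) allowed
(c) forbidden (parity, ΔS, ΔJ fail)
(d) forbidden (parity, ΔS, ΔJ fail)
(e) forbidden (ΔL fails)
(f) forbidden (parity, ΔL, ΔJ fail)
(g) forbidden (ΔS, ΔL, ΔJ fail)
(h) forbidden (ΔL fails)
Total allowed: 2 of 8.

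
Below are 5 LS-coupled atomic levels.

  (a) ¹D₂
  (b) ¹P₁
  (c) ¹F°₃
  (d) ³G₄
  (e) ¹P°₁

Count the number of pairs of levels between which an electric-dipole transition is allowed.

(a)–(b): forbidden (parity).
(a)–(c): allowed.
(a)–(d): forbidden (parity, ΔS, ΔL, ΔJ).
(a)–(e): allowed.
(b)–(c): forbidden (ΔL, ΔJ).
(b)–(d): forbidden (parity, ΔS, ΔL, ΔJ).
(b)–(e): allowed.
(c)–(d): forbidden (ΔS).
(c)–(e): forbidden (parity, ΔL, ΔJ).
(d)–(e): forbidden (ΔS, ΔL, ΔJ).
Allowed pairs: 3 of 10.

3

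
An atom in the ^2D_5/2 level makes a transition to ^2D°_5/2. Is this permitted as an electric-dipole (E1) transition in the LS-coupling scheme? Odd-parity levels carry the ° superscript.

allowed

ΔS = 0: S: 1/2 → 1/2 — ✓.
Parity must change: even → odd — ✓.
ΔJ = 0, ±1 (not J=0↔0): J: 5/2 → 5/2, ΔJ = +0 — ✓.
ΔL = 0, ±1 (not L=0↔0): L: 2 → 2, ΔL = +0 — ✓.
All four E1 rules are satisfied.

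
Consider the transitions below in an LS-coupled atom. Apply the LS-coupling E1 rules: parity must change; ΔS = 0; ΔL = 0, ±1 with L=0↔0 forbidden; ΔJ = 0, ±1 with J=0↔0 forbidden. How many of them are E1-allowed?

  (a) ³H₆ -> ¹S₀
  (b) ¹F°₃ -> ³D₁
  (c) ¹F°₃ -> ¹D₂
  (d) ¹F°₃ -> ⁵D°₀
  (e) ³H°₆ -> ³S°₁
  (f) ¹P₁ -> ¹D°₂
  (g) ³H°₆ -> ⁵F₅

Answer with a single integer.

2

(a) forbidden (parity, ΔS, ΔL, ΔJ fail)
(b) forbidden (ΔS, ΔJ fail)
(c) allowed
(d) forbidden (parity, ΔS, ΔJ fail)
(e) forbidden (parity, ΔL, ΔJ fail)
(f) allowed
(g) forbidden (ΔS, ΔL fail)
Total allowed: 2 of 7.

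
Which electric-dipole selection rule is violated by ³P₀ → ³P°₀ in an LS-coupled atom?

the J=0 ↔ J=0 exclusion

Reading off the term symbols: S 1→1, L 1→1, J 0→0, parity even→odd.
Parity must change: even → odd — passes.
ΔS = 0: S: 1 → 1 — passes.
ΔL = 0, ±1 (not L=0↔0): L: 1 → 1, ΔL = +0 — passes.
ΔJ = 0, ±1 (not J=0↔0): J: 0 → 0, ΔJ = +0 — fails.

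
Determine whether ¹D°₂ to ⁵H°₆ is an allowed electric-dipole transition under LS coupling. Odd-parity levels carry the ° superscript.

Parity must change: odd → odd — violated.
ΔS = 0: S: 0 → 2 — violated.
ΔL = 0, ±1 (not L=0↔0): L: 2 → 5, ΔL = +3 — violated.
ΔJ = 0, ±1 (not J=0↔0): J: 2 → 6, ΔJ = +4 — violated.
Rule(s) violated: parity, ΔS, ΔL, ΔJ.

forbidden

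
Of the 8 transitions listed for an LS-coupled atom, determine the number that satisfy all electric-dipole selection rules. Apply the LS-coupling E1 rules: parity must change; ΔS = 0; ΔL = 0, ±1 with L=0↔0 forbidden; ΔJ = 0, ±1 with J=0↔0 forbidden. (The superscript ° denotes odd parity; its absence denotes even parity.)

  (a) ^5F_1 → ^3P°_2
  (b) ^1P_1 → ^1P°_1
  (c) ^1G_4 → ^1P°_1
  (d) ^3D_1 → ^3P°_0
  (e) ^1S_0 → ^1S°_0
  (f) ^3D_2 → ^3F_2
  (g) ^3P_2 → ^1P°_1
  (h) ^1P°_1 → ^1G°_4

(a) forbidden (ΔS, ΔL fail)
(b) allowed
(c) forbidden (ΔL, ΔJ fail)
(d) allowed
(e) forbidden (ΔL, ΔJ fail)
(f) forbidden (parity fails)
(g) forbidden (ΔS fails)
(h) forbidden (parity, ΔL, ΔJ fail)
Total allowed: 2 of 8.

2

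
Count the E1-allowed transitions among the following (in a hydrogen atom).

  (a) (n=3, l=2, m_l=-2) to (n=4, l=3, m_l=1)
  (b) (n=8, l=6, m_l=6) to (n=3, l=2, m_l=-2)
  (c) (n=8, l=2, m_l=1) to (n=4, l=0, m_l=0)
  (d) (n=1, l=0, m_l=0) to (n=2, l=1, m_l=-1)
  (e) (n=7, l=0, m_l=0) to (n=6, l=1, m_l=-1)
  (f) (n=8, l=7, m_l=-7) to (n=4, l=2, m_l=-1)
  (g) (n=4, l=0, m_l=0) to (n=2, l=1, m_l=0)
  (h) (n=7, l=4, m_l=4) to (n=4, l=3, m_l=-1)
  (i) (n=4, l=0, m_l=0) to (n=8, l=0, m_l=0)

(a) forbidden — Δm_l = +3 (E1 requires Δm_l = 0, ±1)
(b) forbidden — Δl = -4 (E1 requires Δl = ±1); Δm_l = -8 (E1 requires Δm_l = 0, ±1)
(c) forbidden — Δl = -2 (E1 requires Δl = ±1)
(d) allowed
(e) allowed
(f) forbidden — Δl = -5 (E1 requires Δl = ±1); Δm_l = +6 (E1 requires Δm_l = 0, ±1)
(g) allowed
(h) forbidden — Δm_l = -5 (E1 requires Δm_l = 0, ±1)
(i) forbidden — Δl = +0 (E1 requires Δl = ±1)
Total allowed: 3 of 9.

3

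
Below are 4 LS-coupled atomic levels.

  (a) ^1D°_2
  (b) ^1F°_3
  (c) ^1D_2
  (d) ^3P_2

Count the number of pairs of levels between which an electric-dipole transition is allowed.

(a)–(b): forbidden (parity).
(a)–(c): allowed.
(a)–(d): forbidden (ΔS).
(b)–(c): allowed.
(b)–(d): forbidden (ΔS, ΔL).
(c)–(d): forbidden (parity, ΔS).
Allowed pairs: 2 of 6.

2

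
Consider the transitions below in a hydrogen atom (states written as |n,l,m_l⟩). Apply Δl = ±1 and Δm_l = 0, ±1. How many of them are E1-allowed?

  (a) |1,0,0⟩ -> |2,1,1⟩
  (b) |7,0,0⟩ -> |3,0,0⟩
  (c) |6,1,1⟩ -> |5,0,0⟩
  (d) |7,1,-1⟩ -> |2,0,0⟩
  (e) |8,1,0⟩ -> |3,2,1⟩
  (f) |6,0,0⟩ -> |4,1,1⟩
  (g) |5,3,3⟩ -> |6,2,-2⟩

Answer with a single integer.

(a) allowed
(b) forbidden — Δl = +0 (E1 requires Δl = ±1)
(c) allowed
(d) allowed
(e) allowed
(f) allowed
(g) forbidden — Δm_l = -5 (E1 requires Δm_l = 0, ±1)
Total allowed: 5 of 7.

5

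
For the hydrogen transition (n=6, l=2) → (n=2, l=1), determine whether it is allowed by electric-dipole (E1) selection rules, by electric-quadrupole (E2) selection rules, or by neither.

E1

Δl = 1 − 2 = -1; l_i + l_f = 3.
E1 (Δl = ±1): satisfied.
E2 (Δl = 0,±2, l_i+l_f ≥ 2): not satisfied.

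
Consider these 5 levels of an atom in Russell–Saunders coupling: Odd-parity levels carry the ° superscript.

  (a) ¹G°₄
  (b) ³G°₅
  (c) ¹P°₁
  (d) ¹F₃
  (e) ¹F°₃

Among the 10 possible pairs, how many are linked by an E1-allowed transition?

(a)–(b): forbidden (parity, ΔS).
(a)–(c): forbidden (parity, ΔL, ΔJ).
(a)–(d): allowed.
(a)–(e): forbidden (parity).
(b)–(c): forbidden (parity, ΔS, ΔL, ΔJ).
(b)–(d): forbidden (ΔS, ΔJ).
(b)–(e): forbidden (parity, ΔS, ΔJ).
(c)–(d): forbidden (ΔL, ΔJ).
(c)–(e): forbidden (parity, ΔL, ΔJ).
(d)–(e): allowed.
Allowed pairs: 2 of 10.

2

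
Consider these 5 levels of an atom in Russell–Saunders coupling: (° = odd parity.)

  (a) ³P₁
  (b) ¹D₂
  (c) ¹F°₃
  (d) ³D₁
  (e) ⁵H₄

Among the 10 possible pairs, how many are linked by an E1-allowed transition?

1

(a)–(b): forbidden (parity, ΔS).
(a)–(c): forbidden (ΔS, ΔL, ΔJ).
(a)–(d): forbidden (parity).
(a)–(e): forbidden (parity, ΔS, ΔL, ΔJ).
(b)–(c): allowed.
(b)–(d): forbidden (parity, ΔS).
(b)–(e): forbidden (parity, ΔS, ΔL, ΔJ).
(c)–(d): forbidden (ΔS, ΔJ).
(c)–(e): forbidden (ΔS, ΔL).
(d)–(e): forbidden (parity, ΔS, ΔL, ΔJ).
Allowed pairs: 1 of 10.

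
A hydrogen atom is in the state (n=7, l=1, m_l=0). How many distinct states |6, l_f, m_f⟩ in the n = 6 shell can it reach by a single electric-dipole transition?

E1 requires Δl = ±1, so l_f ∈ {0, 2}; with 0 ≤ l_f ≤ n_f−1 = 5, the allowed l_f values are {0, 2}.
For l_f = 0: m_f ∈ {m_i−1, m_i, m_i+1} ∩ [−0, 0] = {0} → 1 state.
For l_f = 2: m_f ∈ {m_i−1, m_i, m_i+1} ∩ [−2, 2] = {-1, 0, 1} → 3 states.
Total: 4.

4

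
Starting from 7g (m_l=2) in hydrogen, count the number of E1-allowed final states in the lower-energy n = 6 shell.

6

E1 requires Δl = ±1, so l_f ∈ {3, 5}; with 0 ≤ l_f ≤ n_f−1 = 5, the allowed l_f values are {3, 5}.
For l_f = 3: m_f ∈ {m_i−1, m_i, m_i+1} ∩ [−3, 3] = {1, 2, 3} → 3 states.
For l_f = 5: m_f ∈ {m_i−1, m_i, m_i+1} ∩ [−5, 5] = {1, 2, 3} → 3 states.
Total: 6.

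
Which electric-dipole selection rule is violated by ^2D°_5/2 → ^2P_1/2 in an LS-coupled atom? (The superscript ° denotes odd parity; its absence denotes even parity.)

the ΔJ = 0, ±1 rule

Parity must change: odd → even — passes.
ΔS = 0: S: 1/2 → 1/2 — passes.
ΔL = 0, ±1 (not L=0↔0): L: 2 → 1, ΔL = -1 — passes.
ΔJ = 0, ±1 (not J=0↔0): J: 5/2 → 1/2, ΔJ = -2 — fails.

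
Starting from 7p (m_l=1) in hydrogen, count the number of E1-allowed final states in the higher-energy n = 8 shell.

4

E1 requires Δl = ±1, so l_f ∈ {0, 2}; with 0 ≤ l_f ≤ n_f−1 = 7, the allowed l_f values are {0, 2}.
For l_f = 0: m_f ∈ {m_i−1, m_i, m_i+1} ∩ [−0, 0] = {0} → 1 state.
For l_f = 2: m_f ∈ {m_i−1, m_i, m_i+1} ∩ [−2, 2] = {0, 1, 2} → 3 states.
Total: 4.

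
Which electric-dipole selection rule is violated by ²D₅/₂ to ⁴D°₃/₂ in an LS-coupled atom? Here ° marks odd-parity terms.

the ΔS = 0 rule

Initial level: S=1/2, L=2, J=5/2, parity even. Final level: S=3/2, L=2, J=3/2, parity odd.
Parity must change: even → odd — ✓.
ΔS = 0: S: 1/2 → 3/2 — ✗.
ΔL = 0, ±1 (not L=0↔0): L: 2 → 2, ΔL = +0 — ✓.
ΔJ = 0, ±1 (not J=0↔0): J: 5/2 → 3/2, ΔJ = -1 — ✓.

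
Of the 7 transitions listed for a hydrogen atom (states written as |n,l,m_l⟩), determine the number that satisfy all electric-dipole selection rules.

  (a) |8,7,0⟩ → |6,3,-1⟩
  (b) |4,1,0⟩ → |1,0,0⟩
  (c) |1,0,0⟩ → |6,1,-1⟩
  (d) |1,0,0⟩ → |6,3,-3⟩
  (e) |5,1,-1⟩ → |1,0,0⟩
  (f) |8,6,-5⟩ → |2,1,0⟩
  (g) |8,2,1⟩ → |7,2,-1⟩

(a) forbidden — Δl = -4 (E1 requires Δl = ±1)
(b) allowed
(c) allowed
(d) forbidden — Δl = +3 (E1 requires Δl = ±1); Δm_l = -3 (E1 requires Δm_l = 0, ±1)
(e) allowed
(f) forbidden — Δl = -5 (E1 requires Δl = ±1); Δm_l = +5 (E1 requires Δm_l = 0, ±1)
(g) forbidden — Δl = +0 (E1 requires Δl = ±1); Δm_l = -2 (E1 requires Δm_l = 0, ±1)
Total allowed: 3 of 7.

3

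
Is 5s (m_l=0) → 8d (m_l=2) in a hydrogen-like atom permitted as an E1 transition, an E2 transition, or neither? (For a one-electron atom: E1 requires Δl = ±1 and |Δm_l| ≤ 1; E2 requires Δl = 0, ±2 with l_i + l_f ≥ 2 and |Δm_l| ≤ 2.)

Δl = 2 − 0 = +2; l_i + l_f = 2.
Δm_l = +2.
E1 (Δl = ±1, |Δm_l| ≤ 1): not satisfied.
E2 (Δl = 0,±2, l_i+l_f ≥ 2, |Δm_l| ≤ 2): satisfied.

E2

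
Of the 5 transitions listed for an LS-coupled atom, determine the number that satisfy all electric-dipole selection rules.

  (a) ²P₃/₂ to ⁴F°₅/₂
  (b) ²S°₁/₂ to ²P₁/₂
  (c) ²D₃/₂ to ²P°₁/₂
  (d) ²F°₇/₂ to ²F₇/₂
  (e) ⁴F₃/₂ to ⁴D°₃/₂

(a) forbidden (ΔS, ΔL fail)
(b) allowed
(c) allowed
(d) allowed
(e) allowed
Total allowed: 4 of 5.

4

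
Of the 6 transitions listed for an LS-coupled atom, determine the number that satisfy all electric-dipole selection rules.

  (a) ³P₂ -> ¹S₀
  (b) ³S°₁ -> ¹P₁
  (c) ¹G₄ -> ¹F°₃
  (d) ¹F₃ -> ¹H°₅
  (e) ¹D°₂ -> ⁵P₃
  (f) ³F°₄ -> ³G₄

(a) forbidden (parity, ΔS, ΔJ fail)
(b) forbidden (ΔS fails)
(c) allowed
(d) forbidden (ΔL, ΔJ fail)
(e) forbidden (ΔS fails)
(f) allowed
Total allowed: 2 of 6.

2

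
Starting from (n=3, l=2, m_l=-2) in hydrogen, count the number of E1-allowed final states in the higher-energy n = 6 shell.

4

E1 requires Δl = ±1, so l_f ∈ {1, 3}; with 0 ≤ l_f ≤ n_f−1 = 5, the allowed l_f values are {1, 3}.
For l_f = 1: m_f ∈ {m_i−1, m_i, m_i+1} ∩ [−1, 1] = {-1} → 1 state.
For l_f = 3: m_f ∈ {m_i−1, m_i, m_i+1} ∩ [−3, 3] = {-3, -2, -1} → 3 states.
Total: 4.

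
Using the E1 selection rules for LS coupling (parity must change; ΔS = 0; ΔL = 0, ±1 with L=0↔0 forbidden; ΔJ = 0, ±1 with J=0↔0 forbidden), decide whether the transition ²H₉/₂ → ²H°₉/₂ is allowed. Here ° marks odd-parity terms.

allowed

Initial level: S=1/2, L=5, J=9/2, parity even. Final level: S=1/2, L=5, J=9/2, parity odd.
Parity must change: even → odd — passes.
ΔS = 0: S: 1/2 → 1/2 — passes.
ΔL = 0, ±1 (not L=0↔0): L: 5 → 5, ΔL = +0 — passes.
ΔJ = 0, ±1 (not J=0↔0): J: 9/2 → 9/2, ΔJ = +0 — passes.
All four E1 rules are satisfied.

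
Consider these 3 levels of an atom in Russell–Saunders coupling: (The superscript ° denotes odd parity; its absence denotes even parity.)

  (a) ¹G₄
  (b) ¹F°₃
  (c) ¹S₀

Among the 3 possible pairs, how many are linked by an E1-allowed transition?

1

(a)–(b): allowed.
(a)–(c): forbidden (parity, ΔL, ΔJ).
(b)–(c): forbidden (ΔL, ΔJ).
Allowed pairs: 1 of 3.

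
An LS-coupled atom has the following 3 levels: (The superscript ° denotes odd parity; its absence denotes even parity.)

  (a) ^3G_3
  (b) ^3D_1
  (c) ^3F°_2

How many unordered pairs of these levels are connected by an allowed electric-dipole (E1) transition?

2

(a)–(b): forbidden (parity, ΔL, ΔJ).
(a)–(c): allowed.
(b)–(c): allowed.
Allowed pairs: 2 of 3.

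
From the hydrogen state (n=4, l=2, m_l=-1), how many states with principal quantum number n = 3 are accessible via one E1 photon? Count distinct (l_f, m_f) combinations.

E1 requires Δl = ±1, so l_f ∈ {1, 3}; with 0 ≤ l_f ≤ n_f−1 = 2, the allowed l_f values are {1}.
For l_f = 1: m_f ∈ {m_i−1, m_i, m_i+1} ∩ [−1, 1] = {-1, 0} → 2 states.
Total: 2.

2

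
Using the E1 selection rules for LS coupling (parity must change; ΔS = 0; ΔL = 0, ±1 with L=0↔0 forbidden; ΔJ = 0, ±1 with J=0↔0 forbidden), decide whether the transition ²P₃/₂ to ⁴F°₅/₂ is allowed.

forbidden

Reading off the term symbols: S 1/2→3/2, L 1→3, J 3/2→5/2, parity even→odd.
Parity must change: even → odd — passes.
ΔS = 0: S: 1/2 → 3/2 — fails.
ΔL = 0, ±1 (not L=0↔0): L: 1 → 3, ΔL = +2 — fails.
ΔJ = 0, ±1 (not J=0↔0): J: 3/2 → 5/2, ΔJ = +1 — passes.
Rule(s) violated: ΔS, ΔL.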